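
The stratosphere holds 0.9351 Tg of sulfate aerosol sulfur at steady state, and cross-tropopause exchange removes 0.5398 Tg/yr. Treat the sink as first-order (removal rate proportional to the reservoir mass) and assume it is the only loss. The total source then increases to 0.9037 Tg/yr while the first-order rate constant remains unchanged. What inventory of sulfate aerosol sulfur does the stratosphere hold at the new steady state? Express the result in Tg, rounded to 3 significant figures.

Rate constant k = F/M = 0.5398 / 0.9351 = 0.5773 yr⁻¹.
At the new steady state, source = k·M_new ⇒ M_new = 0.9037 / 0.5773 = 1.565 Tg.
(Equivalently M_new = M × F_new/F_old = 0.9351 × 0.9037/0.5398.)

1.57 Tg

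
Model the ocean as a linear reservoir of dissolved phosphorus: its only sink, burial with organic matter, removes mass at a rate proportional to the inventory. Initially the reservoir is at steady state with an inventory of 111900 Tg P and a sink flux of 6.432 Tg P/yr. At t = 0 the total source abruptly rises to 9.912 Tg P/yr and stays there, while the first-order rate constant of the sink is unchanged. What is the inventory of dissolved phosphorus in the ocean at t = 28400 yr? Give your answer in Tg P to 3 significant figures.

The sink rate constant is k = F₀/M₀ = 6.432/111900 = 5.748×10^-5 yr⁻¹.
Solving dM/dt = F₁ − kM with M(0) = M₀ gives M(t) = F₁/k + (M₀ − F₁/k)·e^(−kt).
F₁/k = 9.912/5.748×10^-5 = 172440 Tg P; kt = 5.748×10^-5 × 28400 = 1.632, e^(−kt) = 0.1955.
M(28400) = 172440 + (111900 − 172440) × 0.1955 = 172440 − 11830 = 160610 Tg P.

161000 Tg P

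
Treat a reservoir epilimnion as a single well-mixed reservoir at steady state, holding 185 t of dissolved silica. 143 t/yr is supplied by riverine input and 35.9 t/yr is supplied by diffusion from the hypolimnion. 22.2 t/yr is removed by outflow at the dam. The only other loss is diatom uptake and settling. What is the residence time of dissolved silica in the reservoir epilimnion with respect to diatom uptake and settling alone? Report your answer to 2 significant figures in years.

At steady state ΣF_in = ΣF_out.
ΣF_in = 143 + 35.9 = 178.90 t/yr.
Diatom uptake and settling flux = ΣF_in − (22.2) = 178.90 − 22.20 = 156.7 t/yr.
τ = M / F = 185 / 156.7 = 1.181 yr.

1.2 yr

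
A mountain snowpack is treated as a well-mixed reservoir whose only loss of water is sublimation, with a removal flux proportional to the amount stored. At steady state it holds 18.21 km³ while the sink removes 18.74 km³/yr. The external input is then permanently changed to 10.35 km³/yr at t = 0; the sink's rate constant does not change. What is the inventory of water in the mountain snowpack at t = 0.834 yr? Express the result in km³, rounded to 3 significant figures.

13.5 km³

τ = M₀/F₀ = 18.21/18.74 = 0.9717 yr; rate constant k = 1/τ.
New steady state M_∞ = F₁/k = F₁·τ = 10.35 × 0.9717 = 10.057 km³.
M(t) = M_∞ + (M₀ − M_∞)·e^(−t/τ); t/τ = 0.834/0.9717 = 0.8583, so e^(−t/τ) = 0.4239.
M(t) = 10.057 + 8.153 × 0.4239 = 13.513 km³.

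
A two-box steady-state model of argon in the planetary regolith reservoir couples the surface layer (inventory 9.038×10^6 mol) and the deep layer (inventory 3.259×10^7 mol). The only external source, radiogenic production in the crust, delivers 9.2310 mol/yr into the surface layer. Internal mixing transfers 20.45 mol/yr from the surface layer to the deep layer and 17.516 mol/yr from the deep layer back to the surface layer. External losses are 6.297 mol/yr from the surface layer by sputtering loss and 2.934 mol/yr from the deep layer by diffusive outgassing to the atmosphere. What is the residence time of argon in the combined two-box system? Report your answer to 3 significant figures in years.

4.51×10^6 yr

Treat the two boxes together as one reservoir: the mixing fluxes between them are internal recycling, so τ = ΣM / Σ(external losses).
M_total = 9.038×10^6 + 3.259×10^7 = 4.1628×10^7 mol.
ΣF_external_out = 6.297 + 2.934 = 9.2310 mol/yr.
τ = M_total / ΣF_ext = 4.1628×10^7 / 9.2310 = 4.510×10^6 yr.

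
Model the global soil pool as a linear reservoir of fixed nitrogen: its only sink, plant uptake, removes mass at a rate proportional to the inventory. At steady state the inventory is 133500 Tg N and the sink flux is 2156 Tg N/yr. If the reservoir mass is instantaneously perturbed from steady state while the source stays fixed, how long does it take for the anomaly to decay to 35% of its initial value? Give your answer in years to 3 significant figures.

For a linear reservoir the anomaly decays as exp(−t/τ) with τ = M/F = 133500/2156 = 61.92 yr.
exp(−t/τ) = 0.35 ⇒ t = −τ ln(0.35) = 61.92 × 1.050 = 65.01 yr.

65.0 yr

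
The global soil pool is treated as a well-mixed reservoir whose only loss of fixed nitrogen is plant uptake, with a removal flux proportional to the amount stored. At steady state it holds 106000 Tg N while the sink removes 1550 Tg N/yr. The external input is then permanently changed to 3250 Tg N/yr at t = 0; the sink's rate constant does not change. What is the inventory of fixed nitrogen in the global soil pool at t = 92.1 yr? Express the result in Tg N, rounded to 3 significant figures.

τ = M₀/F₀ = 106000/1550 = 68.39 yr; rate constant k = 1/τ.
New steady state M_∞ = F₁/k = F₁·τ = 3250 × 68.39 = 222260 Tg N.
M(t) = M_∞ + (M₀ − M_∞)·e^(−t/τ); t/τ = 92.1/68.39 = 1.347, so e^(−t/τ) = 0.2601.
M(t) = 222260 − 116300 × 0.2601 = 192020 Tg N.

192000 Tg N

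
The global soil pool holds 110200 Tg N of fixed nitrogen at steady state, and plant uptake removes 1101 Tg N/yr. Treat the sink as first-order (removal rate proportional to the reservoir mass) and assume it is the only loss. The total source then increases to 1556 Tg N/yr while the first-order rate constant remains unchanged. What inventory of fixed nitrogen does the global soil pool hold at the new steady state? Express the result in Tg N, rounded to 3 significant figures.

Rate constant k = F/M = 1101 / 110200 = 0.009991 yr⁻¹.
At the new steady state, source = k·M_new ⇒ M_new = 1556 / 0.009991 = 155700 Tg N.
(Equivalently M_new = M × F_new/F_old = 110200 × 1556/1101.)

156000 Tg N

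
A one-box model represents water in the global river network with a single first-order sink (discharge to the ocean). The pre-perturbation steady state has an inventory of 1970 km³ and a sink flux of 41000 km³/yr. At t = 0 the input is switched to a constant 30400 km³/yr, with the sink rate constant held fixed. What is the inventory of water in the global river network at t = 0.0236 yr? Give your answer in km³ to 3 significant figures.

τ = M₀/F₀ = 1970/41000 = 0.04805 yr; rate constant k = 1/τ.
New steady state M_∞ = F₁/k = F₁·τ = 30400 × 0.04805 = 1460.7 km³.
M(t) = M_∞ + (M₀ − M_∞)·e^(−t/τ); t/τ = 0.0236/0.04805 = 0.4912, so e^(−t/τ) = 0.6119.
M(t) = 1460.7 + 509.3 × 0.6119 = 1772.3 km³.

1770 km³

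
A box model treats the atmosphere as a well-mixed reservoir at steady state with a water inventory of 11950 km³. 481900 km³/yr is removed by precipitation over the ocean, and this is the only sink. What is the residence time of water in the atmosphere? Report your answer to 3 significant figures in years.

τ = M / F = 11950 / 481900 = 0.02480 yr.

0.0248 yr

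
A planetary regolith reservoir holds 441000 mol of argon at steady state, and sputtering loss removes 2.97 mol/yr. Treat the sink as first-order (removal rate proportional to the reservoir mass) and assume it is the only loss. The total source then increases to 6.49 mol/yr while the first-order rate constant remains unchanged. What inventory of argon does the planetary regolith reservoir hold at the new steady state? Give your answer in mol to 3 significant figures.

Rate constant k = F/M = 2.97 / 441000 = 6.735×10^-6 yr⁻¹.
At the new steady state, source = k·M_new ⇒ M_new = 6.49 / 6.735×10^-6 = 963700 mol.
(Equivalently M_new = M × F_new/F_old = 441000 × 6.49/2.97.)

964000 mol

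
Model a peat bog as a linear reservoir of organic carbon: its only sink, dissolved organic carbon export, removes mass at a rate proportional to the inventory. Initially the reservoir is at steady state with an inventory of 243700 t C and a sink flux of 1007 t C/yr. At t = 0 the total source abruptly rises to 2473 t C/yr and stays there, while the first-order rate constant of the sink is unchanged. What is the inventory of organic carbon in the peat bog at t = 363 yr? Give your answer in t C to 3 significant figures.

519000 t C

τ = M₀/F₀ = 243700/1007 = 242.0 yr; rate constant k = 1/τ.
New steady state M_∞ = F₁/k = F₁·τ = 2473 × 242.0 = 598480 t C.
M(t) = M_∞ + (M₀ − M_∞)·e^(−t/τ); t/τ = 363/242.0 = 1.500, so e^(−t/τ) = 0.2231.
M(t) = 598480 − 354800 × 0.2231 = 519320 t C.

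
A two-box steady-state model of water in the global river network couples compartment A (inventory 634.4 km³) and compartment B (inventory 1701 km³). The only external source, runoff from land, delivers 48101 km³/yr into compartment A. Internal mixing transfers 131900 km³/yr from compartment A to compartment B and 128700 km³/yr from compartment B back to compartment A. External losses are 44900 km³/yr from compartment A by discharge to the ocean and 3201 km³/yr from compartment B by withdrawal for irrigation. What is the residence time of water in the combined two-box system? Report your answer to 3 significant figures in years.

0.0486 yr

For the system as a whole, the A↔B exchange is internal and contributes nothing to the throughput; only the external sinks remove mass.
M_total = 634.4 + 1701 = 2335.4 km³.
ΣF_external_out = 44900 + 3201 = 48101 km³/yr.
τ = M_total / ΣF_ext = 2335.4 / 48101 = 0.04855 yr.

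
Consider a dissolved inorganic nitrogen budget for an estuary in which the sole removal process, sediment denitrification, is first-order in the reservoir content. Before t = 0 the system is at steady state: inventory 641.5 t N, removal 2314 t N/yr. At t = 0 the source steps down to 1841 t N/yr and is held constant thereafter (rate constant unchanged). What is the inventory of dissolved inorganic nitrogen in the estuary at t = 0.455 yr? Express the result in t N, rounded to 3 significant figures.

τ = M₀/F₀ = 641.5/2314 = 0.2772 yr; rate constant k = 1/τ.
New steady state M_∞ = F₁/k = F₁·τ = 1841 × 0.2772 = 510.37 t N.
M(t) = M_∞ + (M₀ − M_∞)·e^(−t/τ); t/τ = 0.455/0.2772 = 1.641, so e^(−t/τ) = 0.1937.
M(t) = 510.37 + 131.1 × 0.1937 = 535.78 t N.

536 t N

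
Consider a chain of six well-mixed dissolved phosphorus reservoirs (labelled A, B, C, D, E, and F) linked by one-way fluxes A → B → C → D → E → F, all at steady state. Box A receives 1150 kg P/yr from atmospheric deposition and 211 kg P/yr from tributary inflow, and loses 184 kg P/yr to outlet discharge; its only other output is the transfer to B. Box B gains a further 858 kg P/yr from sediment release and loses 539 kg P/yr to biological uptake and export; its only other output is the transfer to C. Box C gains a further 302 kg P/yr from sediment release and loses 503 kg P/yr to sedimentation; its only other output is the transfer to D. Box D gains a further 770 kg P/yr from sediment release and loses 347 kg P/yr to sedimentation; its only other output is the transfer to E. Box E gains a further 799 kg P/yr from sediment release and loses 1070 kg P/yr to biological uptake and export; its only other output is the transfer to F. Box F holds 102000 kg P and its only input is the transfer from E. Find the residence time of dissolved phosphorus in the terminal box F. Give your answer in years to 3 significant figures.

Box A: F(A→B) = (1150 + 211) − 184 = 1177.0 kg P/yr.
Box B: F(B→C) = (1177.0 + 858) − 539 = 1496.0 kg P/yr.
Box C: F(C→D) = (1496.0 + 302) − 503 = 1295.0 kg P/yr.
Box D: F(D→E) = (1295.0 + 770) − 347 = 1718.0 kg P/yr.
Box E: F(E→F) = (1718.0 + 799) − 1070 = 1447.0 kg P/yr.
Box F throughput = its input = 1447.0 kg P/yr; τ = 102000 / 1447.0 = 70.49 yr.

70.5 yr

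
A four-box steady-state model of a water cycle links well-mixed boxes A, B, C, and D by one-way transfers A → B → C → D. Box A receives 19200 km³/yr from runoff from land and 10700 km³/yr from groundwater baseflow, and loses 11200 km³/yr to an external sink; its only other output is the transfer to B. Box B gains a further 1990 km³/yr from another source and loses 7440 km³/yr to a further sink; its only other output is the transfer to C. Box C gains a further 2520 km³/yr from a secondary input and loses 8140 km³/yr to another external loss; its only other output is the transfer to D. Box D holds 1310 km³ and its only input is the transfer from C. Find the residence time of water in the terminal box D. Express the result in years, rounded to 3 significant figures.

0.172 yr

Box A: F(A→B) = (19200 + 10700) − 11200 = 18700 km³/yr.
Box B: F(B→C) = (18700 + 1990) − 7440 = 13250 km³/yr.
Box C: F(C→D) = (13250 + 2520) − 8140 = 7630.0 km³/yr.
Box D throughput = its input = 7630.0 km³/yr; τ = 1310 / 7630.0 = 0.1717 yr.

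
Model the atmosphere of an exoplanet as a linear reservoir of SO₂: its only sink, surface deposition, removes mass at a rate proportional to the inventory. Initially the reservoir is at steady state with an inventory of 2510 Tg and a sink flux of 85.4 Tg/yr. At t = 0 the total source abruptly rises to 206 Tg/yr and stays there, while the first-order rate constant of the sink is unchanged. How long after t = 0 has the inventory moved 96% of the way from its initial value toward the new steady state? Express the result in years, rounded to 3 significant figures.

94.6 yr

τ = M₀/F₀ = 2510/85.4 = 29.39 yr.
The remaining gap fraction is e^(−t/τ); 96% covered ⇒ e^(−t/τ) = 0.0400.
t = −τ ln(0.0400) = 29.39 × 3.219 = 94.61 yr.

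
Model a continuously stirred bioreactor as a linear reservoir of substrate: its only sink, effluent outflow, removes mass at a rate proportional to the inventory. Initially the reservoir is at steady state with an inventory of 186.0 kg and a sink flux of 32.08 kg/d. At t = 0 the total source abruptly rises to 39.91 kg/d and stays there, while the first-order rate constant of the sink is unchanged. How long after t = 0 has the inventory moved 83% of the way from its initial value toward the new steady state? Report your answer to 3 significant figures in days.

τ = M₀/F₀ = 186.0/32.08 = 5.798 d.
The remaining gap fraction is e^(−t/τ); 83% covered ⇒ e^(−t/τ) = 0.170.
t = −τ ln(0.170) = 5.798 × 1.772 = 10.27 d.

10.3 d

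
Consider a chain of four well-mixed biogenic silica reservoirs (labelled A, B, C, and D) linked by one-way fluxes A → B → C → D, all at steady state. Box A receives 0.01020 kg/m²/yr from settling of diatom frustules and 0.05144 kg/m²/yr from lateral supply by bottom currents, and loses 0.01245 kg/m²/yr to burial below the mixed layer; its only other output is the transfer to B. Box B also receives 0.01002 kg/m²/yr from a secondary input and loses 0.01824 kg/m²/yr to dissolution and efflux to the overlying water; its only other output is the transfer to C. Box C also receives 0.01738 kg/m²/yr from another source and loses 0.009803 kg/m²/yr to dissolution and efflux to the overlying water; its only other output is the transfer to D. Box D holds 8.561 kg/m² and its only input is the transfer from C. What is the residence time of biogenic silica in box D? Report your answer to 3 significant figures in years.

Box A: F(A→B) = (0.01020 + 0.05144) − 0.01245 = 0.049190 kg/m²/yr.
Box B: F(B→C) = (0.049190 + 0.01002) − 0.01824 = 0.040970 kg/m²/yr.
Box C: F(C→D) = (0.040970 + 0.01738) − 0.009803 = 0.048547 kg/m²/yr.
Box D throughput = its input = 0.048547 kg/m²/yr; τ = 8.561 / 0.048547 = 176.3 yr.

176 yr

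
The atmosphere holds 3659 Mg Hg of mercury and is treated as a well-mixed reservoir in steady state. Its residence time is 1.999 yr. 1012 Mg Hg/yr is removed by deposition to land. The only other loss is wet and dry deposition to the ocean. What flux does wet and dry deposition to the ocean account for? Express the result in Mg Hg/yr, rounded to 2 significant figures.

820 Mg Hg/yr

Total removal F = M/τ = 3659 / 1.999 = 1830 Mg Hg/yr.
Wet and dry deposition to the ocean = F − (1012) = 1830 − 1012 = 818.4 Mg Hg/yr.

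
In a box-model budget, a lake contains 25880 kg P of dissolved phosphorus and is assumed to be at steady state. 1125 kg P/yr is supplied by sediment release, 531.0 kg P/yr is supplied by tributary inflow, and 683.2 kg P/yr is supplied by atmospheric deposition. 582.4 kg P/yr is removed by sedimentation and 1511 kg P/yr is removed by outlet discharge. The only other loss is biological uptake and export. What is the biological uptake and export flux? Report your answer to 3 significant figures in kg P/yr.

At steady state ΣF_in = ΣF_out.
ΣF_in = 1125 + 531.0 + 683.2 = 2339.2 kg P/yr.
Biological uptake and export flux = ΣF_in − (582.4 + 1511) = 2339.2 − 2093 = 245.8 kg P/yr.

246 kg P/yr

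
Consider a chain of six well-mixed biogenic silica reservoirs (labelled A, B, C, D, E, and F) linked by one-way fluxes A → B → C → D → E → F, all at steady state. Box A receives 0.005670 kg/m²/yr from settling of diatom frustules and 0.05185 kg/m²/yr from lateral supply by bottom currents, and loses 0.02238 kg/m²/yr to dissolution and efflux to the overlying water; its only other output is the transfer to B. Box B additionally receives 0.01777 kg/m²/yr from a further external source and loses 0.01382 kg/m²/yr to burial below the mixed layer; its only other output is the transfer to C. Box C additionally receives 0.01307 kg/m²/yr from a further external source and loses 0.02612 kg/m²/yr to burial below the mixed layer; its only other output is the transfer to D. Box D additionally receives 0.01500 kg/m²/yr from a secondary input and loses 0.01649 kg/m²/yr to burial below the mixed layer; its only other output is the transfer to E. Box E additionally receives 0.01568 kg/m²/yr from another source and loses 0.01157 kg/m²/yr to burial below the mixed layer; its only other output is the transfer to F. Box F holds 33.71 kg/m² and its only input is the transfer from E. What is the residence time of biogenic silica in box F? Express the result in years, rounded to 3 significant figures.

Box A: F(A→B) = (0.005670 + 0.05185) − 0.02238 = 0.035140 kg/m²/yr.
Box B: F(B→C) = (0.035140 + 0.01777) − 0.01382 = 0.039090 kg/m²/yr.
Box C: F(C→D) = (0.039090 + 0.01307) − 0.02612 = 0.026040 kg/m²/yr.
Box D: F(D→E) = (0.026040 + 0.01500) − 0.01649 = 0.024550 kg/m²/yr.
Box E: F(E→F) = (0.024550 + 0.01568) − 0.01157 = 0.028660 kg/m²/yr.
Box F throughput = its input = 0.028660 kg/m²/yr; τ = 33.71 / 0.028660 = 1176 yr.

1180 yr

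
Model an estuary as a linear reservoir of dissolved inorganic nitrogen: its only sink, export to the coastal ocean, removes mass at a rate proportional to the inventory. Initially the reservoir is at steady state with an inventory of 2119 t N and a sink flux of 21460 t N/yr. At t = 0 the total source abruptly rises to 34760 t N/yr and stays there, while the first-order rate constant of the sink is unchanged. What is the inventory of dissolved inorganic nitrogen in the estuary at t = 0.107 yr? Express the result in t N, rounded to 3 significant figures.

2990 t N

Residence time τ = M₀/F₀ = 0.09874 yr. The eventual steady state is M_∞ = M₀·(F₁/F₀) = 2119 × 34760/21460 = 3432.3 t N.
The anomaly ΔM(t) = M(t) − M_∞ decays as ΔM₀·e^(−t/τ) with ΔM₀ = 2119 − 3432.3 = −1313 t N.
At t = 0.107 yr, e^(−t/τ) = e^(−1.084) = 0.3384, so ΔM = −444.4 t N and M = 3432.3 − 444.4 = 2987.9 t N.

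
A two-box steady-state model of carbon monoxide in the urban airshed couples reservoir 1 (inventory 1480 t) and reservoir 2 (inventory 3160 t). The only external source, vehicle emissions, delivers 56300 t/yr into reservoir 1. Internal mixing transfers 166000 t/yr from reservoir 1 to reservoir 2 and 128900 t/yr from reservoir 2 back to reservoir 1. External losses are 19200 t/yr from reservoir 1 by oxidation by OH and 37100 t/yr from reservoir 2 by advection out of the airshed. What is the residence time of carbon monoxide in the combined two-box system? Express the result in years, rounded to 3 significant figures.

0.0824 yr

Treat the two boxes together as one reservoir: the mixing fluxes between them are internal recycling, so τ = ΣM / Σ(external losses).
M_total = 1480 + 3160 = 4640.0 t.
ΣF_external_out = 19200 + 37100 = 56300 t/yr.
τ = M_total / ΣF_ext = 4640.0 / 56300 = 0.08242 yr.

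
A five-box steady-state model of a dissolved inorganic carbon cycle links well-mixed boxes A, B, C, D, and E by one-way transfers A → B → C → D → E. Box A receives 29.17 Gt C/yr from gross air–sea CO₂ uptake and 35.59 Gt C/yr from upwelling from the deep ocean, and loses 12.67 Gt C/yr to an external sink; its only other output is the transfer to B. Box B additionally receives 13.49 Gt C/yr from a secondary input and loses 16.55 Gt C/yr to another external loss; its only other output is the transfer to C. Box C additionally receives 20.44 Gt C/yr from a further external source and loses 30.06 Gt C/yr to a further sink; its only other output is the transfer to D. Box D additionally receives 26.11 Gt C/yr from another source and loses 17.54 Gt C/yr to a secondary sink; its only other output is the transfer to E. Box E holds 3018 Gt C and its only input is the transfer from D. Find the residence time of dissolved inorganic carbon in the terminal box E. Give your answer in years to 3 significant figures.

Box A: F(A→B) = (29.17 + 35.59) − 12.67 = 52.090 Gt C/yr.
Box B: F(B→C) = (52.090 + 13.49) − 16.55 = 49.030 Gt C/yr.
Box C: F(C→D) = (49.030 + 20.44) − 30.06 = 39.410 Gt C/yr.
Box D: F(D→E) = (39.410 + 26.11) − 17.54 = 47.980 Gt C/yr.
Box E throughput = its input = 47.980 Gt C/yr; τ = 3018 / 47.980 = 62.90 yr.

62.9 yr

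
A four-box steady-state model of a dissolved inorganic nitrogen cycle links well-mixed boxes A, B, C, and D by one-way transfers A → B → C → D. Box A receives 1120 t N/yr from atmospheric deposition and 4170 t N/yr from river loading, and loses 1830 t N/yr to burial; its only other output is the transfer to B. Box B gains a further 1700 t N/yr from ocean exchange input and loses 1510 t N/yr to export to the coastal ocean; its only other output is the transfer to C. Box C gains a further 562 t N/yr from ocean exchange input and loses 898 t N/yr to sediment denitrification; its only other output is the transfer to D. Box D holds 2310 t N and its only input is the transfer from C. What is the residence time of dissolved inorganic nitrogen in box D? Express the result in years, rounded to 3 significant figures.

0.697 yr

Box A: F(A→B) = (1120 + 4170) − 1830 = 3460.0 t N/yr.
Box B: F(B→C) = (3460.0 + 1700) − 1510 = 3650.0 t N/yr.
Box C: F(C→D) = (3650.0 + 562) − 898 = 3314.0 t N/yr.
Box D throughput = its input = 3314.0 t N/yr; τ = 2310 / 3314.0 = 0.6970 yr.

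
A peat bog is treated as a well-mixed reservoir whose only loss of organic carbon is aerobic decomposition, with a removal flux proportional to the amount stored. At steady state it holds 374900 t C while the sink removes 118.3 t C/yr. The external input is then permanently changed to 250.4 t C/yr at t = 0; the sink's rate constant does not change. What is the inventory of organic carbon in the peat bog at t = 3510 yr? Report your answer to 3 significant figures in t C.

655000 t C

The sink rate constant is k = F₀/M₀ = 118.3/374900 = 0.0003156 yr⁻¹.
Solving dM/dt = F₁ − kM with M(0) = M₀ gives M(t) = F₁/k + (M₀ − F₁/k)·e^(−kt).
F₁/k = 250.4/0.0003156 = 793530 t C; kt = 0.0003156 × 3510 = 1.108, e^(−kt) = 0.3304.
M(3510) = 793530 + (374900 − 793530) × 0.3304 = 793530 − 138300 = 655230 t C.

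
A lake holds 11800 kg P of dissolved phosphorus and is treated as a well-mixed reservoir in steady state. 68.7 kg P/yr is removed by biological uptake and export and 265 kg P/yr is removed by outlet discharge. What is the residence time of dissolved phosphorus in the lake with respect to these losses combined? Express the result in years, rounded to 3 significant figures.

Total removal = 68.70 + 265.0 = 333.70 kg P/yr.
τ = M / ΣF_out = 11800 / 333.70 = 35.36 yr.

35.4 yr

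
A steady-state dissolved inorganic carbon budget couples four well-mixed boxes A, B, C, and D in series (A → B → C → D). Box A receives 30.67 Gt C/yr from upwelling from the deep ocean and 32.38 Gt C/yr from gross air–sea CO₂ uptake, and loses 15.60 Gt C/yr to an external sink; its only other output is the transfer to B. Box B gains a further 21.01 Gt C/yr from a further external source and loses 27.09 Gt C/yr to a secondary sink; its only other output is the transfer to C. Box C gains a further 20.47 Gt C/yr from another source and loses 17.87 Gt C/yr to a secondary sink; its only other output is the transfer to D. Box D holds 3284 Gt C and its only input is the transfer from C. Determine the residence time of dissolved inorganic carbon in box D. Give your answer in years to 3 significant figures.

74.7 yr

Box A: F(A→B) = (30.67 + 32.38) − 15.60 = 47.450 Gt C/yr.
Box B: F(B→C) = (47.450 + 21.01) − 27.09 = 41.370 Gt C/yr.
Box C: F(C→D) = (41.370 + 20.47) − 17.87 = 43.970 Gt C/yr.
Box D throughput = its input = 43.970 Gt C/yr; τ = 3284 / 43.970 = 74.69 yr.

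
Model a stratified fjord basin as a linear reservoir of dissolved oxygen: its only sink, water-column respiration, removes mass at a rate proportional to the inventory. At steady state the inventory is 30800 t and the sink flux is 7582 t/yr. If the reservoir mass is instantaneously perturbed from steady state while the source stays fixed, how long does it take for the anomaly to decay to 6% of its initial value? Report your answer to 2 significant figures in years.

11 yr

For a linear reservoir the anomaly decays as exp(−t/τ) with τ = M/F = 30800/7582 = 4.062 yr.
exp(−t/τ) = 0.06 ⇒ t = −τ ln(0.06) = 4.062 × 2.813 = 11.43 yr.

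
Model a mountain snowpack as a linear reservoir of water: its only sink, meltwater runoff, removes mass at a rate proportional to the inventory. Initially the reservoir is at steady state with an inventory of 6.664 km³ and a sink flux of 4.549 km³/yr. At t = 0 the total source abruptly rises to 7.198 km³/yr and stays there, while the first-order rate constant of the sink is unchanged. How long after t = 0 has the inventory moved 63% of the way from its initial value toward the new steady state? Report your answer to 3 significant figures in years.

1.46 yr

τ = M₀/F₀ = 6.664/4.549 = 1.465 yr.
The remaining gap fraction is e^(−t/τ); 63% covered ⇒ e^(−t/τ) = 0.370.
t = −τ ln(0.370) = 1.465 × 0.9943 = 1.457 yr.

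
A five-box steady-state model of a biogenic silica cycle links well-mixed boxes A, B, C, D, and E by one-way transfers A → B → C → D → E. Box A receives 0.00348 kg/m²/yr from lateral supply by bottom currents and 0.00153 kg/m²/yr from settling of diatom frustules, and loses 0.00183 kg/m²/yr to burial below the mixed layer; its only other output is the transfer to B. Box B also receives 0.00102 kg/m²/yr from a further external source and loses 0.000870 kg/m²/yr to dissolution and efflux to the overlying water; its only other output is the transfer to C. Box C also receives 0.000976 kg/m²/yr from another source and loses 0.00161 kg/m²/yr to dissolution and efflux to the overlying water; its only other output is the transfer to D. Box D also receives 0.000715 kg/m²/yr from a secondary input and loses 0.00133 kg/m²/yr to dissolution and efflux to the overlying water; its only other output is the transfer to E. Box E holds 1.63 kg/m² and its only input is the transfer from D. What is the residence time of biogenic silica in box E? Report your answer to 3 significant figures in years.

Box A: F(A→B) = (0.00348 + 0.00153) − 0.00183 = 0.0031800 kg/m²/yr.
Box B: F(B→C) = (0.0031800 + 0.00102) − 0.000870 = 0.0033300 kg/m²/yr.
Box C: F(C→D) = (0.0033300 + 0.000976) − 0.00161 = 0.0026960 kg/m²/yr.
Box D: F(D→E) = (0.0026960 + 0.000715) − 0.00133 = 0.0020810 kg/m²/yr.
Box E throughput = its input = 0.0020810 kg/m²/yr; τ = 1.63 / 0.0020810 = 783.3 yr.

783 yr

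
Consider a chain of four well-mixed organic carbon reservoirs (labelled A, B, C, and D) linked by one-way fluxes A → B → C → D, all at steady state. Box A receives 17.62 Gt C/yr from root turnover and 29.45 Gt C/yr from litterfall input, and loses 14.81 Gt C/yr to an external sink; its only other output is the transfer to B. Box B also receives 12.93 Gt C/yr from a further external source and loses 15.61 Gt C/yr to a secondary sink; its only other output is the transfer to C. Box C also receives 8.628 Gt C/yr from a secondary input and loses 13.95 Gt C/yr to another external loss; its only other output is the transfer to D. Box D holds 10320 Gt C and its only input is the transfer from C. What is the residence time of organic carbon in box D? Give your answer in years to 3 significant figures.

Box A: F(A→B) = (17.62 + 29.45) − 14.81 = 32.260 Gt C/yr.
Box B: F(B→C) = (32.260 + 12.93) − 15.61 = 29.580 Gt C/yr.
Box C: F(C→D) = (29.580 + 8.628) − 13.95 = 24.258 Gt C/yr.
Box D throughput = its input = 24.258 Gt C/yr; τ = 10320 / 24.258 = 425.4 yr.

425 yr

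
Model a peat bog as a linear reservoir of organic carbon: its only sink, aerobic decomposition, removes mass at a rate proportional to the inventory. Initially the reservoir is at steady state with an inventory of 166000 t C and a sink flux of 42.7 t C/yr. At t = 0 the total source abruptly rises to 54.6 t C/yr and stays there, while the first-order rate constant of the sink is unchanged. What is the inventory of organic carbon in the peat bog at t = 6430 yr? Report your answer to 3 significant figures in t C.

The sink rate constant is k = F₀/M₀ = 42.7/166000 = 0.0002572 yr⁻¹.
Solving dM/dt = F₁ − kM with M(0) = M₀ gives M(t) = F₁/k + (M₀ − F₁/k)·e^(−kt).
F₁/k = 54.6/0.0002572 = 212260 t C; kt = 0.0002572 × 6430 = 1.654, e^(−kt) = 0.1913.
M(6430) = 212260 + (166000 − 212260) × 0.1913 = 212260 − 8849 = 203410 t C.

203000 t C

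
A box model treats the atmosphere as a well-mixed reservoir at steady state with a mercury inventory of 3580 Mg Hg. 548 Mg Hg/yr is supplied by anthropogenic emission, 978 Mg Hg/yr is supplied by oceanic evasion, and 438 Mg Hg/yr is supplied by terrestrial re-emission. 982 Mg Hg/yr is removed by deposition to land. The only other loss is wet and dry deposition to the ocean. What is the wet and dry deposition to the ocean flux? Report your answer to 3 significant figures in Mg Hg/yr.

At steady state ΣF_in = ΣF_out.
ΣF_in = 548 + 978 + 438 = 1964.0 Mg Hg/yr.
Wet and dry deposition to the ocean flux = ΣF_in − (982) = 1964.0 − 982.0 = 982.0 Mg Hg/yr.

982 Mg Hg/yr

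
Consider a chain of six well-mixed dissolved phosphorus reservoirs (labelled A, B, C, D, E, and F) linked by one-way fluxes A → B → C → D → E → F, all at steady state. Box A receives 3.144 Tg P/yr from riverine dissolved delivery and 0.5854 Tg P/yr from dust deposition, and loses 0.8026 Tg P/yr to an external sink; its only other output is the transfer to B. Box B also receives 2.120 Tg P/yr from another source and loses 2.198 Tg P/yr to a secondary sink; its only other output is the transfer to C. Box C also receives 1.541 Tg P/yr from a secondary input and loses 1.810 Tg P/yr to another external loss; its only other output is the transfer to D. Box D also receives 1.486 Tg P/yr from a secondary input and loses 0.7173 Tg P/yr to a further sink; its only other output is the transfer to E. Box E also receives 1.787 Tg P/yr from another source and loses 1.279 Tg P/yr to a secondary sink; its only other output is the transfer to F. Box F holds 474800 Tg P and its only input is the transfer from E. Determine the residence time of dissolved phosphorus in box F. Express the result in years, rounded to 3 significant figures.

Box A: F(A→B) = (3.144 + 0.5854) − 0.8026 = 2.9268 Tg P/yr.
Box B: F(B→C) = (2.9268 + 2.120) − 2.198 = 2.8488 Tg P/yr.
Box C: F(C→D) = (2.8488 + 1.541) − 1.810 = 2.5798 Tg P/yr.
Box D: F(D→E) = (2.5798 + 1.486) − 0.7173 = 3.3485 Tg P/yr.
Box E: F(E→F) = (3.3485 + 1.787) − 1.279 = 3.8565 Tg P/yr.
Box F throughput = its input = 3.8565 Tg P/yr; τ = 474800 / 3.8565 = 123100 yr.

123000 yr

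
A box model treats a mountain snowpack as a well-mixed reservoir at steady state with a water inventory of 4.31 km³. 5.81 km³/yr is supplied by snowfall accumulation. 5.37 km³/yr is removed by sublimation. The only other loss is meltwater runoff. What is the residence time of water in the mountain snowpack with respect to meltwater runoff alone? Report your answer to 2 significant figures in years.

At steady state ΣF_in = ΣF_out.
ΣF_in = 5.8100 km³/yr.
Meltwater runoff flux = ΣF_in − (5.37) = 5.8100 − 5.370 = 0.4400 km³/yr.
τ = M / F = 4.31 / 0.4400 = 9.795 yr.

9.8 yr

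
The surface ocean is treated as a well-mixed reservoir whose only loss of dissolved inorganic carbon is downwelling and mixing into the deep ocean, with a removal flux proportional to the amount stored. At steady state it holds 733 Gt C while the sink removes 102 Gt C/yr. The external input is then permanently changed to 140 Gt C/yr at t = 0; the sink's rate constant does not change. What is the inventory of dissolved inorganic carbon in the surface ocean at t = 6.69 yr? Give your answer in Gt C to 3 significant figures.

Residence time τ = M₀/F₀ = 7.186 yr. The eventual steady state is M_∞ = M₀·(F₁/F₀) = 733 × 140/102 = 1006.1 Gt C.
The anomaly ΔM(t) = M(t) − M_∞ decays as ΔM₀·e^(−t/τ) with ΔM₀ = 733 − 1006.1 = −273.1 Gt C.
At t = 6.69 yr, e^(−t/τ) = e^(−0.9309) = 0.3942, so ΔM = −107.6 Gt C and M = 1006.1 − 107.6 = 898.44 Gt C.

898 Gt C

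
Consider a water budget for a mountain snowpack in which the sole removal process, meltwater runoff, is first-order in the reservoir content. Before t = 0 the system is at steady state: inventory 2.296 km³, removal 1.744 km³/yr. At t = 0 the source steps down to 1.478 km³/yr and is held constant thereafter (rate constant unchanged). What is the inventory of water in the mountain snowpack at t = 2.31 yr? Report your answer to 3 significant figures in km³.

2.01 km³

τ = M₀/F₀ = 2.296/1.744 = 1.317 yr; rate constant k = 1/τ.
New steady state M_∞ = F₁/k = F₁·τ = 1.478 × 1.317 = 1.9458 km³.
M(t) = M_∞ + (M₀ − M_∞)·e^(−t/τ); t/τ = 2.31/1.317 = 1.755, so e^(−t/τ) = 0.1730.
M(t) = 1.9458 + 0.3502 × 0.1730 = 2.0064 km³.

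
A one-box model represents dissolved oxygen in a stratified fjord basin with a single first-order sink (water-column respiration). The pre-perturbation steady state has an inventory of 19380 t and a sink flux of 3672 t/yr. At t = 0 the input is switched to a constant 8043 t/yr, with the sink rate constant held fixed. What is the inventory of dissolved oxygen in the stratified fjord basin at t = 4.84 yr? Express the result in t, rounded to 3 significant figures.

The sink rate constant is k = F₀/M₀ = 3672/19380 = 0.1895 yr⁻¹.
Solving dM/dt = F₁ − kM with M(0) = M₀ gives M(t) = F₁/k + (M₀ − F₁/k)·e^(−kt).
F₁/k = 8043/0.1895 = 42449 t; kt = 0.1895 × 4.84 = 0.9171, e^(−kt) = 0.3997.
M(4.84) = 42449 + (19380 − 42449) × 0.3997 = 42449 − 9221 = 33229 t.

33200 t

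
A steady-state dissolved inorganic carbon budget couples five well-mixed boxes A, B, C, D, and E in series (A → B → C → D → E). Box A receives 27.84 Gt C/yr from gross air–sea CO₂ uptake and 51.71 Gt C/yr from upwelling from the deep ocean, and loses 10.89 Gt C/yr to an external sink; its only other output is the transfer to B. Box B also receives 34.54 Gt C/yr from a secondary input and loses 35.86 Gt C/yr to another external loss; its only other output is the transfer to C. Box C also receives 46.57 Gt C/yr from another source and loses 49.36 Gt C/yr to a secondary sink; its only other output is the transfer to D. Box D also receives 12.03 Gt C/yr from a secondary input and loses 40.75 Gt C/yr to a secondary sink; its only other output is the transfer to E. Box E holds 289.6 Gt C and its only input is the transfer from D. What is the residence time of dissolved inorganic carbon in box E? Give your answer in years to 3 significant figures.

8.08 yr

Box A: F(A→B) = (27.84 + 51.71) − 10.89 = 68.660 Gt C/yr.
Box B: F(B→C) = (68.660 + 34.54) − 35.86 = 67.340 Gt C/yr.
Box C: F(C→D) = (67.340 + 46.57) − 49.36 = 64.550 Gt C/yr.
Box D: F(D→E) = (64.550 + 12.03) − 40.75 = 35.830 Gt C/yr.
Box E throughput = its input = 35.830 Gt C/yr; τ = 289.6 / 35.830 = 8.083 yr.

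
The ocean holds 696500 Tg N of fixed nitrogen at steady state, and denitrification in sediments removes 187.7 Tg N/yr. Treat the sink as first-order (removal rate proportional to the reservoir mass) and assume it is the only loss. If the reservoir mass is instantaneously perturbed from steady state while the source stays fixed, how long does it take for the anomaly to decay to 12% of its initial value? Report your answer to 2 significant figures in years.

For a linear reservoir the anomaly decays as exp(−t/τ) with τ = M/F = 696500/187.7 = 3711 yr.
exp(−t/τ) = 0.12 ⇒ t = −τ ln(0.12) = 3711 × 2.120 = 7868 yr.

7900 yr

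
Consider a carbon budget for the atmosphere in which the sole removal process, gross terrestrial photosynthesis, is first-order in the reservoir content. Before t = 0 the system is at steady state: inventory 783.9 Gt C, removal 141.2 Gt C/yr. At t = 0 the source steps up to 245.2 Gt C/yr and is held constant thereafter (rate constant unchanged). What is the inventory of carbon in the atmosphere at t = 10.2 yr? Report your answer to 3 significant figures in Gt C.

Residence time τ = M₀/F₀ = 5.552 yr. The eventual steady state is M_∞ = M₀·(F₁/F₀) = 783.9 × 245.2/141.2 = 1361.3 Gt C.
The anomaly ΔM(t) = M(t) − M_∞ decays as ΔM₀·e^(−t/τ) with ΔM₀ = 783.9 − 1361.3 = −577.4 Gt C.
At t = 10.2 yr, e^(−t/τ) = e^(−1.837) = 0.1593, so ΔM = −91.95 Gt C and M = 1361.3 − 91.95 = 1269.3 Gt C.

1270 Gt C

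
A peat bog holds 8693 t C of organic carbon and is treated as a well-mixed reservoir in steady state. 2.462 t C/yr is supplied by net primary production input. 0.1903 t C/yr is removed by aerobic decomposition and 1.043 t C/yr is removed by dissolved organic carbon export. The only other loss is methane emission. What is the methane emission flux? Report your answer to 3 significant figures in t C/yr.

1.23 t C/yr

At steady state ΣF_in = ΣF_out.
ΣF_in = 2.4620 t C/yr.
Methane emission flux = ΣF_in − (0.1903 + 1.043) = 2.4620 − 1.233 = 1.229 t C/yr.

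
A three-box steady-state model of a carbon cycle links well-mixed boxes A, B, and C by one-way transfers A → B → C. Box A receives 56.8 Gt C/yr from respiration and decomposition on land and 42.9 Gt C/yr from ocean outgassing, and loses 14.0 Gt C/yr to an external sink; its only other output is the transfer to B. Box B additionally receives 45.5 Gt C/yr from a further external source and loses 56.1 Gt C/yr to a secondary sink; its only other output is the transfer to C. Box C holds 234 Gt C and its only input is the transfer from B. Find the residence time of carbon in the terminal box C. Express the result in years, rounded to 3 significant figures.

3.12 yr

Box A: F(A→B) = (56.8 + 42.9) − 14.0 = 85.700 Gt C/yr.
Box B: F(B→C) = (85.700 + 45.5) − 56.1 = 75.100 Gt C/yr.
Box C throughput = its input = 75.100 Gt C/yr; τ = 234 / 75.100 = 3.116 yr.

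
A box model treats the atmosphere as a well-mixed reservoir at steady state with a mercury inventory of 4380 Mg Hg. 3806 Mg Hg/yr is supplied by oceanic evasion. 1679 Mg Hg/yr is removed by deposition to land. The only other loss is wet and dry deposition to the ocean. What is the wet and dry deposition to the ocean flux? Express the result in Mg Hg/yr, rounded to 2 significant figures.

At steady state ΣF_in = ΣF_out.
ΣF_in = 3806.0 Mg Hg/yr.
Wet and dry deposition to the ocean flux = ΣF_in − (1679) = 3806.0 − 1679 = 2127 Mg Hg/yr.

2100 Mg Hg/yr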